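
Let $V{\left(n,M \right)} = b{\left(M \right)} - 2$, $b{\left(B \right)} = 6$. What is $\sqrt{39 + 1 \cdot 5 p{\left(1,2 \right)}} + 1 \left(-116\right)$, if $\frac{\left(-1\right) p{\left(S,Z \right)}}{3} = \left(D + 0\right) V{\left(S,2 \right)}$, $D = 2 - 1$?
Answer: $-116 + i \sqrt{21} \approx -116.0 + 4.5826 i$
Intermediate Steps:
$V{\left(n,M \right)} = 4$ ($V{\left(n,M \right)} = 6 - 2 = 4$)
$D = 1$
$p{\left(S,Z \right)} = -12$ ($p{\left(S,Z \right)} = - 3 \left(1 + 0\right) 4 = - 3 \cdot 1 \cdot 4 = \left(-3\right) 4 = -12$)
$\sqrt{39 + 1 \cdot 5 p{\left(1,2 \right)}} + 1 \left(-116\right) = \sqrt{39 + 1 \cdot 5 \left(-12\right)} + 1 \left(-116\right) = \sqrt{39 + 5 \left(-12\right)} - 116 = \sqrt{39 - 60} - 116 = \sqrt{-21} - 116 = i \sqrt{21} - 116 = -116 + i \sqrt{21}$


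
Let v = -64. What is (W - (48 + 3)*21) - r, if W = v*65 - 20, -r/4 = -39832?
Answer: -164579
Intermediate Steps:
r = 159328 (r = -4*(-39832) = 159328)
W = -4180 (W = -64*65 - 20 = -4160 - 20 = -4180)
(W - (48 + 3)*21) - r = (-4180 - (48 + 3)*21) - 1*159328 = (-4180 - 51*21) - 159328 = (-4180 - 1*1071) - 159328 = (-4180 - 1071) - 159328 = -5251 - 159328 = -164579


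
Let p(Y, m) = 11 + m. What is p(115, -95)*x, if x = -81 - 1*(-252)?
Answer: -14364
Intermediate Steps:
x = 171 (x = -81 + 252 = 171)
p(115, -95)*x = (11 - 95)*171 = -84*171 = -14364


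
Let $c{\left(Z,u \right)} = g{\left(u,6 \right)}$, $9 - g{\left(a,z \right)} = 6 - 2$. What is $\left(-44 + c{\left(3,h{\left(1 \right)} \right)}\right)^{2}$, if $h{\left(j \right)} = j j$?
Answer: $1521$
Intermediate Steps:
$h{\left(j \right)} = j^{2}$
$g{\left(a,z \right)} = 5$ ($g{\left(a,z \right)} = 9 - \left(6 - 2\right) = 9 - 4 = 5$)
$c{\left(Z,u \right)} = 5$
$\left(-44 + c{\left(3,h{\left(1 \right)} \right)}\right)^{2} = \left(-44 + 5\right)^{2} = \left(-39\right)^{2} = 1521$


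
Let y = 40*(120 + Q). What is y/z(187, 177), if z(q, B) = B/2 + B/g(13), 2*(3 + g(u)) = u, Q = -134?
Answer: -7840/1947 ≈ -4.0267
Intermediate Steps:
g(u) = -3 + u/2
z(q, B) = 11*B/14 (z(q, B) = B/2 + B/(-3 + (½)*13) = B*(½) + B/(-3 + 13/2) = B/2 + B/(7/2) = B/2 + B*(2/7) = B/2 + 2*B/7 = 11*B/14)
y = -560 (y = 40*(120 - 134) = 40*(-14) = -560)
y/z(187, 177) = -560/((11/14)*177) = -560/1947/14 = -560*14/1947 = -7840/1947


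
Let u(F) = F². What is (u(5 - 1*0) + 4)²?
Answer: 841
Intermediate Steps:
(u(5 - 1*0) + 4)² = ((5 - 1*0)² + 4)² = ((5 + 0)² + 4)² = (5² + 4)² = (25 + 4)² = 29² = 841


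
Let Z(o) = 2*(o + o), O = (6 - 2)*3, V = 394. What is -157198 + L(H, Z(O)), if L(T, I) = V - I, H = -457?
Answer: -156852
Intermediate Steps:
O = 12 (O = 4*3 = 12)
Z(o) = 4*o (Z(o) = 2*(2*o) = 4*o)
L(T, I) = 394 - I
-157198 + L(H, Z(O)) = -157198 + (394 - 4*12) = -157198 + (394 - 1*48) = -157198 + (394 - 48) = -157198 + 346 = -156852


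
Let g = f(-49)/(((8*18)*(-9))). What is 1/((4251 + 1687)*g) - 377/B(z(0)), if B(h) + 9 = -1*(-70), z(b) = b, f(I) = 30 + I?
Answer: -21227419/3441071 ≈ -6.1688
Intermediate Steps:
g = 19/1296 (g = (30 - 49)/(((8*18)*(-9))) = -19/(144*(-9)) = -19/(-1296) = -19*(-1/1296) = 19/1296 ≈ 0.014660)
B(h) = 61 (B(h) = -9 - 1*(-70) = -9 + 70 = 61)
1/((4251 + 1687)*g) - 377/B(z(0)) = 1/((4251 + 1687)*(19/1296)) - 377/61 = (1296/19)/5938 - 377*1/61 = (1/5938)*(1296/19) - 377/61 = 648/56411 - 377/61 = -21227419/3441071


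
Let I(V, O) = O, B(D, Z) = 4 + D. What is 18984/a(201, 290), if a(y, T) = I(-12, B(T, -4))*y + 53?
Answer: 18984/59147 ≈ 0.32096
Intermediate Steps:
a(y, T) = 53 + y*(4 + T) (a(y, T) = (4 + T)*y + 53 = y*(4 + T) + 53 = 53 + y*(4 + T))
18984/a(201, 290) = 18984/(53 + 201*(4 + 290)) = 18984/(53 + 201*294) = 18984/(53 + 59094) = 18984/59147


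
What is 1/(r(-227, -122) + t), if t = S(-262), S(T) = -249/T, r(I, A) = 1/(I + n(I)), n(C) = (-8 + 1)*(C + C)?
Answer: 773162/735061 ≈ 1.0518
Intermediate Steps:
n(C) = -14*C
r(I, A) = -1/(13*I) (r(I, A) = 1/(I - 14*I) = 1/(-13*I) = -1/(13*I))
t = 249/262 (t = -249/(-262) = -249*(-1/262) = 249/262 ≈ 0.95038)
1/(r(-227, -122) + t) = 1/(-1/13/(-227) + 249/262) = 1/(-1/13*(-1/227) + 249/262) = 1/(1/2951 + 249/262) = 1/(735061/773162) = 773162/735061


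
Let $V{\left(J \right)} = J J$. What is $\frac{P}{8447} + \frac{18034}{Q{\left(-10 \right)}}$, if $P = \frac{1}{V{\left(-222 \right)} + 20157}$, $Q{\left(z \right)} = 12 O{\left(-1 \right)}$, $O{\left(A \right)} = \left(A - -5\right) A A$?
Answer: $\frac{1763028267061}{4692545016} \approx 375.71$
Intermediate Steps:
$O{\left(A \right)} = A^{2} \left(5 + A\right)$ ($O{\left(A \right)} = \left(A + 5\right) A A = \left(5 + A\right) A A = A \left(5 + A\right) A = A^{2} \left(5 + A\right)$)
$V{\left(J \right)} = J^{2}$
$Q{\left(z \right)} = 48$ ($Q{\left(z \right)} = 12 \left(-1\right)^{2} \left(5 - 1\right) = 12 \cdot 1 \cdot 4 = 12 \cdot 4 = 48$)
$P = \frac{1}{69441}$ ($P = \frac{1}{\left(-222\right)^{2} + 20157} = \frac{1}{49284 + 20157} = \frac{1}{69441} \approx 1.4401 \cdot 10^{-5}$)
$\frac{P}{8447} + \frac{18034}{Q{\left(-10 \right)}} = \frac{1}{69441 \cdot 8447} + \frac{18034}{48} = \frac{1}{69441} \cdot \frac{1}{8447} + 18034 \cdot \frac{1}{48} = \frac{1}{586568127} + \frac{9017}{24} = \frac{1763028267061}{4692545016}$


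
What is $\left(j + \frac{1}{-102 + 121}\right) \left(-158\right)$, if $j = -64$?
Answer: $\frac{191970}{19} \approx 10104.0$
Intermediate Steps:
$\left(j + \frac{1}{-102 + 121}\right) \left(-158\right) = \left(-64 + \frac{1}{-102 + 121}\right) \left(-158\right) = \left(-64 + \frac{1}{19}\right) \left(-158\right) = \left(- \frac{1215}{19}\right) \left(-158\right) = \frac{191970}{19}$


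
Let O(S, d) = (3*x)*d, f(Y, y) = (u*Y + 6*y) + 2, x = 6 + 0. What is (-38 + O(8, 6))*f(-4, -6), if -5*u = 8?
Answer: -1932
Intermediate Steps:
u = -8/5 (u = -1/5*8 = -8/5 ≈ -1.6000)
x = 6
f(Y, y) = 2 + 6*y - 8*Y/5 (f(Y, y) = (-8*Y/5 + 6*y) + 2 = (6*y - 8*Y/5) + 2 = 2 + 6*y - 8*Y/5)
O(S, d) = 18*d (O(S, d) = (3*6)*d = 18*d)
(-38 + O(8, 6))*f(-4, -6) = (-38 + 18*6)*(2 + 6*(-6) - 8/5*(-4)) = (-38 + 108)*(2 - 36 + 32/5) = 70*(-138/5) = -1932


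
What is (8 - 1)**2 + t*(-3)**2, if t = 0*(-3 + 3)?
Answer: 49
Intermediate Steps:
t = 0 (t = 0*0 = 0)
(8 - 1)**2 + t*(-3)**2 = (8 - 1)**2 + 0*(-3)**2 = 7**2 + 0*9 = 49 + 0 = 49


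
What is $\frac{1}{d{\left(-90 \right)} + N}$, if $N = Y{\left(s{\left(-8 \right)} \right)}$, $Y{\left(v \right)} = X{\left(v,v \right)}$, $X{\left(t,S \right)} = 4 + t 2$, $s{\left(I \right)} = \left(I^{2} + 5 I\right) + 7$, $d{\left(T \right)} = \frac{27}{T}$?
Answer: $\frac{10}{657} \approx 0.015221$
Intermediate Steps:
$s{\left(I \right)} = 7 + I^{2} + 5 I$
$X{\left(t,S \right)} = 4 + 2 t$
$Y{\left(v \right)} = 4 + 2 v$
$N = 66$ ($N = 4 + 2 \left(7 + \left(-8\right)^{2} + 5 \left(-8\right)\right) = 4 + 2 \left(7 + 64 - 40\right) = 4 + 2 \cdot 31 = 4 + 62 = 66$)
$\frac{1}{d{\left(-90 \right)} + N} = \frac{1}{\frac{27}{-90} + 66} = \frac{1}{27 \left(- \frac{1}{90}\right) + 66} = \frac{1}{- \frac{3}{10} + 66} = \frac{1}{\frac{657}{10}} = \frac{10}{657}$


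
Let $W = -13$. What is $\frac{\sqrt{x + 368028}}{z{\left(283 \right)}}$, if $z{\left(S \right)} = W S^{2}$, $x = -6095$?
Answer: $- \frac{\sqrt{361933}}{1041157} \approx -0.00057783$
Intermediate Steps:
$z{\left(S \right)} = - 13 S^{2}$
$\frac{\sqrt{x + 368028}}{z{\left(283 \right)}} = \frac{\sqrt{-6095 + 368028}}{\left(-13\right) 283^{2}} = \frac{\sqrt{361933}}{\left(-13\right) 80089} = \frac{\sqrt{361933}}{-1041157} = \sqrt{361933} \left(- \frac{1}{1041157}\right) = - \frac{\sqrt{361933}}{1041157}$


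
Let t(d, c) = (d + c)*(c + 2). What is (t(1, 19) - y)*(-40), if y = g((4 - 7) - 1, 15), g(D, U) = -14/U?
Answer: -50512/3 ≈ -16837.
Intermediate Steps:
t(d, c) = (2 + c)*(c + d) (t(d, c) = (c + d)*(2 + c) = (2 + c)*(c + d))
y = -14/15 ≈ -0.93333
(t(1, 19) - y)*(-40) = ((19**2 + 2*19 + 2*1 + 19*1) - 1*(-14/15))*(-40) = ((361 + 38 + 2 + 19) + 14/15)*(-40) = (420 + 14/15)*(-40) = (6314/15)*(-40) = -50512/3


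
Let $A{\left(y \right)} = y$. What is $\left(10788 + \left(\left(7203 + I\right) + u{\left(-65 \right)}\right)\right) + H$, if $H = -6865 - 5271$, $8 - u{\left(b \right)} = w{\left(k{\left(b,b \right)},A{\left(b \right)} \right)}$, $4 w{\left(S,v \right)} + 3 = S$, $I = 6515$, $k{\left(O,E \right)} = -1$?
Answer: $12379$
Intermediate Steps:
$w{\left(S,v \right)} = - \frac{3}{4} + \frac{S}{4}$
$u{\left(b \right)} = 9$ ($u{\left(b \right)} = 8 - \left(- \frac{3}{4} + \frac{1}{4} \left(-1\right)\right) = 8 - \left(- \frac{3}{4} - \frac{1}{4}\right) = 8 - -1 = 8 + 1 = 9$)
$H = -12136$ ($H = -6865 - 5271 = -12136$)
$\left(10788 + \left(\left(7203 + I\right) + u{\left(-65 \right)}\right)\right) + H = \left(10788 + \left(\left(7203 + 6515\right) + 9\right)\right) - 12136 = \left(10788 + \left(13718 + 9\right)\right) - 12136 = \left(10788 + 13727\right) - 12136 = 24515 - 12136 = 12379$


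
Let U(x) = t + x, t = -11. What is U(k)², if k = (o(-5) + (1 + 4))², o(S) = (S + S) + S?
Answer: 7921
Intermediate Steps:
o(S) = 3*S (o(S) = 2*S + S = 3*S)
k = 100 (k = (3*(-5) + (1 + 4))² = (-15 + 5)² = (-10)² = 100)
U(x) = -11 + x
U(k)² = (-11 + 100)² = 89² = 7921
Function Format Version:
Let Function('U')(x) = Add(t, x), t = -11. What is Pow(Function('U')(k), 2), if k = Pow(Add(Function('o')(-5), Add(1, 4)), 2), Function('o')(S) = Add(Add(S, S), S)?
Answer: 7921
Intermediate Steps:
Function('o')(S) = Mul(3, S) (Function('o')(S) = Add(Mul(2, S), S) = Mul(3, S))
k = 100 (k = Pow(Add(Mul(3, -5), Add(1, 4)), 2) = Pow(Add(-15, 5), 2) = Pow(-10, 2) = 100)
Function('U')(x) = Add(-11, x)
Pow(Function('U')(k), 2) = Pow(Add(-11, 100), 2) = Pow(89, 2) = 7921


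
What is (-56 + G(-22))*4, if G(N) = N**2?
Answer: 1712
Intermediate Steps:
(-56 + G(-22))*4 = (-56 + (-22)**2)*4 = (-56 + 484)*4 = 428*4 = 1712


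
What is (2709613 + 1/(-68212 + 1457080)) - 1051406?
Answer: 2303030639677/1388868 ≈ 1.6582e+6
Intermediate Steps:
(2709613 + 1/(-68212 + 1457080)) - 1051406 = (2709613 + 1/1388868) - 1051406 = 3763294788085/1388868 - 1051406 = 2303030639677/1388868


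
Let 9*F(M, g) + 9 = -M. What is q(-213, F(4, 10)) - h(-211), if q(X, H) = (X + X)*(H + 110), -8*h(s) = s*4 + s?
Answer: -1113037/24 ≈ -46377.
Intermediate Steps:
F(M, g) = -1 - M/9 (F(M, g) = -1 + (-M)/9 = -1 - M/9)
h(s) = -5*s/8 (h(s) = -(s*4 + s)/8 = -(4*s + s)/8 = -5*s/8)
q(X, H) = 2*X*(110 + H) (q(X, H) = (2*X)*(110 + H) = 2*X*(110 + H))
q(-213, F(4, 10)) - h(-211) = 2*(-213)*(110 + (-1 - ⅑*4)) - (-5)*(-211)/8 = 2*(-213)*(110 + (-1 - 4/9)) - 1*1055/8 = 2*(-213)*(110 - 13/9) - 1055/8 = 2*(-213)*(977/9) - 1055/8 = -138734/3 - 1055/8 = -1113037/24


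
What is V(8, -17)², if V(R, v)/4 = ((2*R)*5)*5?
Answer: 2560000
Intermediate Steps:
V(R, v) = 200*R (V(R, v) = 4*(((2*R)*5)*5) = 4*((10*R)*5) = 4*(50*R) = 200*R)
V(8, -17)² = (200*8)² = 1600² = 2560000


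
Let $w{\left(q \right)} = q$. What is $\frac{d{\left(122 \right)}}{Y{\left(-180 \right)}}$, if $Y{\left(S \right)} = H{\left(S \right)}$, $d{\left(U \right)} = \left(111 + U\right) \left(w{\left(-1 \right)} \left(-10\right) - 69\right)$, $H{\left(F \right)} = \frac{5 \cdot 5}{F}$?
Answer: $\frac{494892}{5} \approx 98978.0$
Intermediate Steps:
$H{\left(F \right)} = \frac{25}{F}$
$d{\left(U \right)} = -6549 - 59 U$ ($d{\left(U \right)} = \left(111 + U\right) \left(\left(-1\right) \left(-10\right) - 69\right) = \left(111 + U\right) \left(10 - 69\right) = \left(111 + U\right) \left(-59\right) = -6549 - 59 U$)
$Y{\left(S \right)} = \frac{25}{S}$
$\frac{d{\left(122 \right)}}{Y{\left(-180 \right)}} = \frac{-6549 - 7198}{25 \frac{1}{-180}} = \frac{-6549 - 7198}{25 \left(- \frac{1}{180}\right)} = - \frac{13747}{- \frac{5}{36}} = \left(-13747\right) \left(- \frac{36}{5}\right) = \frac{494892}{5}$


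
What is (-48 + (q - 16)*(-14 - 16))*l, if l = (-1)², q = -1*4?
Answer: 552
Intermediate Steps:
q = -4
l = 1
(-48 + (q - 16)*(-14 - 16))*l = (-48 + (-4 - 16)*(-14 - 16))*1 = (-48 - 20*(-30))*1 = (-48 + 600)*1 = 552*1 = 552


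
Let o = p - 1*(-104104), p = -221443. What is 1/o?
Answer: -1/117339 ≈ -8.5223e-6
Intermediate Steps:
o = -117339 (o = -221443 - 1*(-104104) = -221443 + 104104 = -117339)
1/o = 1/(-117339) = -1/117339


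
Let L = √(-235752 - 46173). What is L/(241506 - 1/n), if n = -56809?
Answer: 170427*I*√1253/2743942871 ≈ 0.0021986*I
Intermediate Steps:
L = 15*I*√1253 (L = √(-281925) = 15*I*√1253 ≈ 530.97*I)
L/(241506 - 1/n) = (15*I*√1253)/(241506 - 1/(-56809)) = (15*I*√1253)/(241506 - 1*(-1/56809)) = (15*I*√1253)/(241506 + 1/56809) = (15*I*√1253)/(13719714355/56809) = (15*I*√1253)*(56809/13719714355) = 170427*I*√1253/2743942871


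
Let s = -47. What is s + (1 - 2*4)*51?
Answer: -404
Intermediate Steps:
s + (1 - 2*4)*51 = -47 + (1 - 2*4)*51 = -47 + (1 - 8)*51 = -47 - 7*51 = -47 - 357 = -404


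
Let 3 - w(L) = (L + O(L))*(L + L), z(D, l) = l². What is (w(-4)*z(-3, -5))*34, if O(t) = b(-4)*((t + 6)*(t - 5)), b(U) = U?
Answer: 464950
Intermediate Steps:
O(t) = -4*(-5 + t)*(6 + t) (O(t) = -4*(t + 6)*(t - 5) = -4*(6 + t)*(-5 + t) = -4*(-5 + t)*(6 + t))
w(L) = 3 - 2*L*(120 - 4*L² - 3*L) (w(L) = 3 - (L + (120 - 4*L - 4*L²))*(L + L) = 3 - (120 - 4*L² - 3*L)*2*L = 3 - 2*L*(120 - 4*L² - 3*L))
(w(-4)*z(-3, -5))*34 = ((3 - 240*(-4) + 6*(-4)² + 8*(-4)³)*(-5)²)*34 = ((3 + 960 + 6*16 + 8*(-64))*25)*34 = ((3 + 960 + 96 - 512)*25)*34 = (547*25)*34 = 13675*34 = 464950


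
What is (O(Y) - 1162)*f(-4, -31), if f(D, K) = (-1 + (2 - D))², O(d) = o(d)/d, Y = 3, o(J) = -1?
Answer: -87175/3 ≈ -29058.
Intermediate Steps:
O(d) = -1/d
f(D, K) = (1 - D)²
(O(Y) - 1162)*f(-4, -31) = (-1/3 - 1162)*(-1 - 4)² = (-1*⅓ - 1162)*(-5)² = (-⅓ - 1162)*25 = -3487/3*25 = -87175/3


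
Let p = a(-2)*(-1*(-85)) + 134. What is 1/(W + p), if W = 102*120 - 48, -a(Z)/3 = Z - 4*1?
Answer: 1/13856 ≈ 7.2171e-5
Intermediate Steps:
a(Z) = 12 - 3*Z (a(Z) = -3*(Z - 4*1) = -3*(Z - 4) = -3*(-4 + Z) = 12 - 3*Z)
W = 12192 (W = 12240 - 48 = 12192)
p = 1664 (p = (12 - 3*(-2))*(-1*(-85)) + 134 = (12 + 6)*85 + 134 = 18*85 + 134 = 1530 + 134 = 1664)
1/(W + p) = 1/(12192 + 1664) = 1/13856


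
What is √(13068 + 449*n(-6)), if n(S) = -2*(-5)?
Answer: √17558 ≈ 132.51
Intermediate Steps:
n(S) = 10
√(13068 + 449*n(-6)) = √(13068 + 449*10) = √(13068 + 4490) = √17558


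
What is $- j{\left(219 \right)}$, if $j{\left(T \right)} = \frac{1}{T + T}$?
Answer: $- \frac{1}{438} \approx -0.0022831$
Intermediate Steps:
$j{\left(T \right)} = \frac{1}{2 T}$
$- j{\left(219 \right)} = - \frac{1}{2 \cdot 219} = \left(-1\right) \frac{1}{438} = - \frac{1}{438}$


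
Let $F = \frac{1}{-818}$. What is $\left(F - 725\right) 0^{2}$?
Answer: $0$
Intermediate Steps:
$F = - \frac{1}{818} \approx -0.0012225$
$\left(F - 725\right) 0^{2} = \left(- \frac{1}{818} - 725\right) 0^{2} = \left(- \frac{1}{818} - 725\right) 0 = \left(- \frac{593051}{818}\right) 0 = 0$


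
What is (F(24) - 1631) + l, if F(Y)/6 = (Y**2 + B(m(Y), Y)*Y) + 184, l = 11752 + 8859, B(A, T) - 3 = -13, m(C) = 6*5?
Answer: 22100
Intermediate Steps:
m(C) = 30
B(A, T) = -10 (B(A, T) = 3 - 13 = -10)
l = 20611
F(Y) = 1104 - 60*Y + 6*Y**2 (F(Y) = 6*((Y**2 - 10*Y) + 184) = 6*(184 + Y**2 - 10*Y) = 1104 - 60*Y + 6*Y**2)
(F(24) - 1631) + l = ((1104 - 60*24 + 6*24**2) - 1631) + 20611 = ((1104 - 1440 + 6*576) - 1631) + 20611 = ((1104 - 1440 + 3456) - 1631) + 20611 = (3120 - 1631) + 20611 = 1489 + 20611 = 22100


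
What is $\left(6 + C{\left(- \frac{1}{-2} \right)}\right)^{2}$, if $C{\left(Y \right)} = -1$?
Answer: $25$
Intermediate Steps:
$\left(6 + C{\left(- \frac{1}{-2} \right)}\right)^{2} = \left(6 - 1\right)^{2} = 5^{2} = 25$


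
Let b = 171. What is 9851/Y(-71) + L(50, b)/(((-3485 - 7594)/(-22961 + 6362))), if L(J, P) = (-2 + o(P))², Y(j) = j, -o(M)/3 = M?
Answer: 104155404932/262203 ≈ 3.9723e+5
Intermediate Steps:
o(M) = -3*M
L(J, P) = (-2 - 3*P)²
9851/Y(-71) + L(50, b)/(((-3485 - 7594)/(-22961 + 6362))) = 9851/(-71) + (2 + 3*171)²/(((-3485 - 7594)/(-22961 + 6362))) = 9851*(-1/71) + (2 + 513)²/((-11079/(-16599))) = -9851/71 + 515²/((-11079*(-1/16599))) = -9851/71 + 265225/(3693/5533) = -9851/71 + 265225*(5533/3693) = -9851/71 + 1467489925/3693 = 104155404932/262203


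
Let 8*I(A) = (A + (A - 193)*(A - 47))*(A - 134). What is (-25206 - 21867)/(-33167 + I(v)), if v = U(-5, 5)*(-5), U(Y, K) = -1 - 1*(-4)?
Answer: 376584/2184605 ≈ 0.17238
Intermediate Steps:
U(Y, K) = 3 (U(Y, K) = -1 + 4 = 3)
v = -15 (v = 3*(-5) = -15)
I(A) = (-134 + A)*(A + (-193 + A)*(-47 + A))/8 (I(A) = ((A + (A - 193)*(A - 47))*(A - 134))/8 = ((A + (-193 + A)*(-47 + A))*(-134 + A))/8 = ((-134 + A)*(A + (-193 + A)*(-47 + A)))/8 = (-134 + A)*(A + (-193 + A)*(-47 + A))/8)
(-25206 - 21867)/(-33167 + I(v)) = (-25206 - 21867)/(-33167 + (-607757/4 - 373/8*(-15)**2 + (1/8)*(-15)**3 + (41097/8)*(-15))) = -47073/(-33167 + (-607757/4 - 373/8*225 + (1/8)*(-3375) - 616455/8)) = -47073/(-33167 + (-607757/4 - 83925/8 - 3375/8 - 616455/8)) = -47073/(-33167 - 1919269/8) = -47073/(-2184605/8) = -47073*(-8/2184605) = 376584/2184605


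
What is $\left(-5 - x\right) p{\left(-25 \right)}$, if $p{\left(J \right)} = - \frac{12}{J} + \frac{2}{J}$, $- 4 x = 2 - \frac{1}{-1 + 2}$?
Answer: $- \frac{19}{10} \approx -1.9$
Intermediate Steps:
$x = - \frac{1}{4}$ ($x = - \frac{2 - \frac{1}{-1 + 2}}{4} = - \frac{2 - 1^{-1}}{4} = - \frac{2 - 1}{4} = \left(- \frac{1}{4}\right) 1 = - \frac{1}{4} \approx -0.25$)
$p{\left(J \right)} = - \frac{10}{J}$
$\left(-5 - x\right) p{\left(-25 \right)} = \left(-5 - - \frac{1}{4}\right) \left(- \frac{10}{-25}\right) = \left(-5 + \frac{1}{4}\right) \left(\left(-10\right) \left(- \frac{1}{25}\right)\right) = \left(- \frac{19}{4}\right) \frac{2}{5} = - \frac{19}{10}$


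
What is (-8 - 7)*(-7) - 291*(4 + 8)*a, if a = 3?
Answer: -10371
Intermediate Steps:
(-8 - 7)*(-7) - 291*(4 + 8)*a = (-8 - 7)*(-7) - 291*(4 + 8)*3 = -15*(-7) - 3492*3 = 105 - 291*36 = 105 - 10476 = -10371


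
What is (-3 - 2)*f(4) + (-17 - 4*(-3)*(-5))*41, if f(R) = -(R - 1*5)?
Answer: -3162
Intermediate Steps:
f(R) = 5 - R (f(R) = -(R - 5) = -(-5 + R) = 5 - R)
(-3 - 2)*f(4) + (-17 - 4*(-3)*(-5))*41 = (-3 - 2)*(5 - 1*4) + (-17 - 4*(-3)*(-5))*41 = -5*(5 - 4) + (-17 - (-12)*(-5))*41 = -5*1 + (-17 - 1*60)*41 = -5 + (-17 - 60)*41 = -5 - 77*41 = -5 - 3157 = -3162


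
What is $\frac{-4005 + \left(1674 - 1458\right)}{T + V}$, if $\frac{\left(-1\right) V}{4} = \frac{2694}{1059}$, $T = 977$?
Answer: $- \frac{148613}{37921} \approx -3.919$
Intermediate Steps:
$V = - \frac{3592}{353}$ ($V = - 4 \cdot \frac{2694}{1059} = - 4 \cdot 2694 \cdot \frac{1}{1059} = \left(-4\right) \frac{898}{353} = - \frac{3592}{353} \approx -10.176$)
$\frac{-4005 + \left(1674 - 1458\right)}{T + V} = \frac{-4005 + \left(1674 - 1458\right)}{977 - \frac{3592}{353}} = \frac{-4005 + \left(1674 - 1458\right)}{\frac{341289}{353}} = \left(-4005 + 216\right) \frac{353}{341289} = \left(-3789\right) \frac{353}{341289} = - \frac{148613}{37921}$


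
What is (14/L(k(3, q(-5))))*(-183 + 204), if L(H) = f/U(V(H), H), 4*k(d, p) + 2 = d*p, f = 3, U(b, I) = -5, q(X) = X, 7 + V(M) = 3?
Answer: -490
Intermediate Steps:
V(M) = -4 (V(M) = -7 + 3 = -4)
k(d, p) = -½ + d*p/4 (k(d, p) = -½ + (d*p)/4 = -½ + d*p/4)
L(H) = -⅗ (L(H) = 3/(-5) = 3*(-⅕) = -⅗)
(14/L(k(3, q(-5))))*(-183 + 204) = (14/(-⅗))*(-183 + 204) = (14*(-5/3))*21 = -70/3*21 = -490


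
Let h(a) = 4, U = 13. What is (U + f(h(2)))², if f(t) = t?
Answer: 289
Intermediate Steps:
(U + f(h(2)))² = (13 + 4)² = 17² = 289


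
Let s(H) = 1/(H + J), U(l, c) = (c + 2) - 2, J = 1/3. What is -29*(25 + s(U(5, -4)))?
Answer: -7888/11 ≈ -717.09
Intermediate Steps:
J = ⅓ ≈ 0.33333
U(l, c) = c (U(l, c) = (2 + c) - 2 = c)
s(H) = 1/(⅓ + H) (s(H) = 1/(H + ⅓) = 1/(⅓ + H))
-29*(25 + s(U(5, -4))) = -29*(25 + 3/(1 + 3*(-4))) = -29*(25 + 3/(1 - 12)) = -29*(25 + 3/(-11)) = -29*(25 + 3*(-1/11)) = -29*(25 - 3/11) = -29*272/11 = -7888/11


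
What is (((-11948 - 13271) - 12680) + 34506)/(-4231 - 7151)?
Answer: 1131/3794 ≈ 0.29810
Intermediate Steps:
(((-11948 - 13271) - 12680) + 34506)/(-4231 - 7151) = ((-25219 - 12680) + 34506)/(-11382) = (-37899 + 34506)*(-1/11382) = -3393*(-1/11382) = 1131/3794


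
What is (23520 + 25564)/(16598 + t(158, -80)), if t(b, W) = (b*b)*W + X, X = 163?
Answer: -49084/1980359 ≈ -0.024785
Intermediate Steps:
t(b, W) = 163 + W*b² (t(b, W) = (b*b)*W + 163 = b²*W + 163 = W*b² + 163 = 163 + W*b²)
(23520 + 25564)/(16598 + t(158, -80)) = (23520 + 25564)/(16598 + (163 - 80*158²)) = 49084/(16598 + (163 - 80*24964)) = 49084/(16598 + (163 - 1997120)) = 49084/(16598 - 1996957) = 49084/(-1980359) = 49084*(-1/1980359) = -49084/1980359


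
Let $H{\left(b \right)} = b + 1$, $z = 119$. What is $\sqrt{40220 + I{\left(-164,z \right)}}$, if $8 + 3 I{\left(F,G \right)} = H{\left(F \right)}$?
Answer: $\sqrt{40163} \approx 200.41$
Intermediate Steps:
$H{\left(b \right)} = 1 + b$
$I{\left(F,G \right)} = - \frac{7}{3} + \frac{F}{3}$ ($I{\left(F,G \right)} = - \frac{8}{3} + \frac{1 + F}{3} = - \frac{8}{3} + \left(\frac{1}{3} + \frac{F}{3}\right) = - \frac{7}{3} + \frac{F}{3}$)
$\sqrt{40220 + I{\left(-164,z \right)}} = \sqrt{40220 + \left(- \frac{7}{3} + \frac{1}{3} \left(-164\right)\right)} = \sqrt{40220 - 57} = \sqrt{40163}$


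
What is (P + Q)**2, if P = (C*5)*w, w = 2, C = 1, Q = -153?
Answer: 20449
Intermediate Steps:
P = 10 (P = (1*5)*2 = 5*2 = 10)
(P + Q)**2 = (10 - 153)**2 = (-143)**2 = 20449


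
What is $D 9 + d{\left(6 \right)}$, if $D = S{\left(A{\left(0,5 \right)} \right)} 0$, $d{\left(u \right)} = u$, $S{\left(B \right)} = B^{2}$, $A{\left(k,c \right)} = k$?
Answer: $6$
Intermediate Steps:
$D = 0$ ($D = 0^{2} \cdot 0 = 0 \cdot 0 = 0$)
$D 9 + d{\left(6 \right)} = 0 \cdot 9 + 6 = 0 + 6 = 6$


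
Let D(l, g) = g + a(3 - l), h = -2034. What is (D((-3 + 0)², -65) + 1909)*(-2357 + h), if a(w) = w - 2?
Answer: -8061876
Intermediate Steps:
a(w) = -2 + w
D(l, g) = 1 + g - l (D(l, g) = g + (-2 + (3 - l)) = g + (1 - l) = 1 + g - l)
(D((-3 + 0)², -65) + 1909)*(-2357 + h) = ((1 - 65 - (-3 + 0)²) + 1909)*(-2357 - 2034) = ((1 - 65 - 1*(-3)²) + 1909)*(-4391) = ((1 - 65 - 1*9) + 1909)*(-4391) = ((1 - 65 - 9) + 1909)*(-4391) = (-73 + 1909)*(-4391) = 1836*(-4391) = -8061876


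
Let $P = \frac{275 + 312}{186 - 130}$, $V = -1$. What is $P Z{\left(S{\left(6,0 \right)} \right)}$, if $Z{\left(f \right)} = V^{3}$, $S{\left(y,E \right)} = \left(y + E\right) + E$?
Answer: $- \frac{587}{56} \approx -10.482$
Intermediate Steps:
$S{\left(y,E \right)} = y + 2 E$ ($S{\left(y,E \right)} = \left(E + y\right) + E = y + 2 E$)
$P = \frac{587}{56} \approx 10.482$
$Z{\left(f \right)} = -1$ ($Z{\left(f \right)} = \left(-1\right)^{3} = -1$)
$P Z{\left(S{\left(6,0 \right)} \right)} = \frac{587}{56} \left(-1\right) = - \frac{587}{56}$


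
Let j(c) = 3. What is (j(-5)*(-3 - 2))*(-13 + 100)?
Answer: -1305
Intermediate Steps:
(j(-5)*(-3 - 2))*(-13 + 100) = (3*(-3 - 2))*(-13 + 100) = (3*(-5))*87 = -15*87 = -1305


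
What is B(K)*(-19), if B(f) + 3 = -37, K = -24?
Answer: 760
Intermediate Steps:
B(f) = -40 (B(f) = -3 - 37 = -40)
B(K)*(-19) = -40*(-19) = 760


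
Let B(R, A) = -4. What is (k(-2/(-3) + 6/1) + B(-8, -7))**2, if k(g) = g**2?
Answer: 132496/81 ≈ 1635.8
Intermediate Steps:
(k(-2/(-3) + 6/1) + B(-8, -7))**2 = ((-2/(-3) + 6/1)**2 - 4)**2 = ((-2*(-1/3) + 6*1)**2 - 4)**2 = ((2/3 + 6)**2 - 4)**2 = ((20/3)**2 - 4)**2 = (400/9 - 4)**2 = (364/9)**2 = 132496/81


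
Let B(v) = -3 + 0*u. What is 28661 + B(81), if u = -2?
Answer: 28658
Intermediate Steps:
B(v) = -3 (B(v) = -3 + 0*(-2) = -3 + 0 = -3)
28661 + B(81) = 28661 - 3 = 28658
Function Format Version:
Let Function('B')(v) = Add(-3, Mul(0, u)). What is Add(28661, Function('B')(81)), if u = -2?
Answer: 28658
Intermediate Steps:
Function('B')(v) = -3 (Function('B')(v) = Add(-3, Mul(0, -2)) = Add(-3, 0) = -3)
Add(28661, Function('B')(81)) = Add(28661, -3) = 28658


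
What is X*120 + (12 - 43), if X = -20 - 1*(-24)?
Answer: 449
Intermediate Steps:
X = 4 (X = -20 + 24 = 4)
X*120 + (12 - 43) = 4*120 + (12 - 43) = 480 - 31 = 449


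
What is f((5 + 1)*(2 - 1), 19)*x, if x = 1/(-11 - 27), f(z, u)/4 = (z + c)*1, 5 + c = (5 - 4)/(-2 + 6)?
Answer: -5/38 ≈ -0.13158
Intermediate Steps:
c = -19/4 (c = -5 + (5 - 4)/(-2 + 6) = -5 + 1/4 = -5 + 1*(¼) = -5 + ¼ = -19/4 ≈ -4.7500)
f(z, u) = -19 + 4*z (f(z, u) = 4*((z - 19/4)*1) = 4*((-19/4 + z)*1) = 4*(-19/4 + z) = -19 + 4*z)
x = -1/38 (x = 1/(-38) = -1/38 ≈ -0.026316)
f((5 + 1)*(2 - 1), 19)*x = (-19 + 4*((5 + 1)*(2 - 1)))*(-1/38) = (-19 + 4*(6*1))*(-1/38) = (-19 + 4*6)*(-1/38) = (-19 + 24)*(-1/38) = 5*(-1/38) = -5/38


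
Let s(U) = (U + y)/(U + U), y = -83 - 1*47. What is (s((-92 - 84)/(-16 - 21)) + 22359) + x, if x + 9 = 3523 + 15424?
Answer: 7265955/176 ≈ 41284.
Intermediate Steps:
y = -130 (y = -83 - 47 = -130)
s(U) = (-130 + U)/(2*U) (s(U) = (U - 130)/(U + U) = (-130 + U)/((2*U)) = (-130 + U)*(1/(2*U)) = (-130 + U)/(2*U))
x = 18938 (x = -9 + (3523 + 15424) = -9 + 18947 = 18938)
(s((-92 - 84)/(-16 - 21)) + 22359) + x = ((-130 + (-92 - 84)/(-16 - 21))/(2*(((-92 - 84)/(-16 - 21)))) + 22359) + 18938 = ((-130 - 176/(-37))/(2*((-176/(-37)))) + 22359) + 18938 = ((-130 - 176*(-1/37))/(2*((-176*(-1/37)))) + 22359) + 18938 = ((-130 + 176/37)/(2*(176/37)) + 22359) + 18938 = ((½)*(37/176)*(-4634/37) + 22359) + 18938 = (-2317/176 + 22359) + 18938 = 3932867/176 + 18938 = 7265955/176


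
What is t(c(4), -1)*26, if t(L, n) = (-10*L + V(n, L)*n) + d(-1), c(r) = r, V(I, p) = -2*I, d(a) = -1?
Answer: -1118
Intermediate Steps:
t(L, n) = -1 - 10*L - 2*n**2 (t(L, n) = (-10*L + (-2*n)*n) - 1 = (-10*L - 2*n**2) - 1 = -1 - 10*L - 2*n**2)
t(c(4), -1)*26 = (-1 - 10*4 - 2*(-1)**2)*26 = (-1 - 40 - 2*1)*26 = (-1 - 40 - 2)*26 = -43*26 = -1118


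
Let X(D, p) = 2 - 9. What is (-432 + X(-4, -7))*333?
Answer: -146187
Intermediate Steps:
X(D, p) = -7
(-432 + X(-4, -7))*333 = (-432 - 7)*333 = -439*333 = -146187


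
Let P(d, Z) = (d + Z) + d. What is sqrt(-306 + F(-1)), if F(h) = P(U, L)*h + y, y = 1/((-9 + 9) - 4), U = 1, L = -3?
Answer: I*sqrt(1221)/2 ≈ 17.471*I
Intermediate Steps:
P(d, Z) = Z + 2*d (P(d, Z) = (Z + d) + d = Z + 2*d)
y = -1/4 (y = 1/(0 - 4) = 1/(-4) = -1/4 ≈ -0.25000)
F(h) = -1/4 - h (F(h) = (-3 + 2*1)*h - 1/4 = (-3 + 2)*h - 1/4 = -h - 1/4 = -1/4 - h)
sqrt(-306 + F(-1)) = sqrt(-306 + (-1/4 - 1*(-1))) = sqrt(-306 + (-1/4 + 1)) = sqrt(-306 + 3/4) = sqrt(-1221/4) = I*sqrt(1221)/2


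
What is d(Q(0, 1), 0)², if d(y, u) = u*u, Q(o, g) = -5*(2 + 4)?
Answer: 0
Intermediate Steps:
Q(o, g) = -30 (Q(o, g) = -5*6 = -30)
d(y, u) = u²
d(Q(0, 1), 0)² = (0²)² = 0² = 0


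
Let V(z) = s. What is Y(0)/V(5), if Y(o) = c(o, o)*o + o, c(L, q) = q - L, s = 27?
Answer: 0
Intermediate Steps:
V(z) = 27
Y(o) = o (Y(o) = (o - o)*o + o = 0*o + o = 0 + o = o)
Y(0)/V(5) = 0/27 = 0*(1/27) = 0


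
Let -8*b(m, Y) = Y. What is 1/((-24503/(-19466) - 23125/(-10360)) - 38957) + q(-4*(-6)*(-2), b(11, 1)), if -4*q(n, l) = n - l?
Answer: 8131659401405/679409031264 ≈ 11.969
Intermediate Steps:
b(m, Y) = -Y/8
q(n, l) = -n/4 + l/4 (q(n, l) = -(n - l)/4 = -n/4 + l/4)
1/((-24503/(-19466) - 23125/(-10360)) - 38957) + q(-4*(-6)*(-2), b(11, 1)) = 1/((-24503/(-19466) - 23125/(-10360)) - 38957) + (-(-4*(-6))*(-2)/4 + (-1/8*1)/4) = 1/((-24503*(-1/19466) - 23125*(-1/10360)) - 38957) + (-6*(-2) + (1/4)*(-1/8)) = 1/((24503/19466 + 125/56) - 38957) + (-1/4*(-48) - 1/32) = 1/(1902709/545048 - 38957) + (12 - 1/32) = 1/(-21231532227/545048) + 383/32 = -545048/21231532227 + 383/32 = 8131659401405/679409031264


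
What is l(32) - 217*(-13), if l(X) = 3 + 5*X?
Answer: 2984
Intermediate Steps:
l(32) - 217*(-13) = (3 + 5*32) - 217*(-13) = (3 + 160) - 1*(-2821) = 163 + 2821 = 2984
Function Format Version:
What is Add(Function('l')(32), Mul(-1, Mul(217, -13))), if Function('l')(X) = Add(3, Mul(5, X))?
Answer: 2984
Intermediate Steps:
Add(Function('l')(32), Mul(-1, Mul(217, -13))) = Add(Add(3, Mul(5, 32)), Mul(-1, Mul(217, -13))) = Add(Add(3, 160), Mul(-1, -2821)) = Add(163, 2821) = 2984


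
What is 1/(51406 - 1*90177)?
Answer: -1/38771 ≈ -2.5792e-5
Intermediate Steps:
1/(51406 - 1*90177) = 1/(51406 - 90177) = 1/(-38771) = -1/38771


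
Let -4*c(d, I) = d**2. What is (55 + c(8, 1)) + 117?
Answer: 156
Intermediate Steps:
c(d, I) = -d**2/4
(55 + c(8, 1)) + 117 = (55 - 1/4*8**2) + 117 = (55 - 1/4*64) + 117 = (55 - 16) + 117 = 39 + 117 = 156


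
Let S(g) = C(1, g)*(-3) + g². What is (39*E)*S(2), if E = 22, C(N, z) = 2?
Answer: -1716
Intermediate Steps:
S(g) = -6 + g² (S(g) = 2*(-3) + g² = -6 + g²)
(39*E)*S(2) = (39*22)*(-6 + 2²) = 858*(-6 + 4) = 858*(-2) = -1716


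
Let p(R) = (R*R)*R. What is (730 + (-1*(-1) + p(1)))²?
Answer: 535824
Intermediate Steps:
p(R) = R³ (p(R) = R²*R = R³)
(730 + (-1*(-1) + p(1)))² = (730 + (-1*(-1) + 1³))² = (730 + (1 + 1))² = (730 + 2)² = 732² = 535824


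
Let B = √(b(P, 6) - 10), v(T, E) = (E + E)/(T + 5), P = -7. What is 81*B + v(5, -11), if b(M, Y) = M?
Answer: -11/5 + 81*I*√17 ≈ -2.2 + 333.97*I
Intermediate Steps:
v(T, E) = 2*E/(5 + T) (v(T, E) = (2*E)/(5 + T) = 2*E/(5 + T))
B = I*√17 (B = √(-7 - 10) = √(-17) = I*√17 ≈ 4.1231*I)
81*B + v(5, -11) = 81*(I*√17) + 2*(-11)/(5 + 5) = 81*I*√17 + 2*(-11)/10 = 81*I*√17 + 2*(-11)*(⅒) = 81*I*√17 - 11/5 = -11/5 + 81*I*√17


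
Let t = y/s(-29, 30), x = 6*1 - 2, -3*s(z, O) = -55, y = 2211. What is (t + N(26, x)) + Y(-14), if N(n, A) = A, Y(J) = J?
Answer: 553/5 ≈ 110.60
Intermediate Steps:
s(z, O) = 55/3 (s(z, O) = -⅓*(-55) = 55/3)
x = 4 (x = 6 - 2 = 4)
t = 603/5 (t = 2211/(55/3) = 2211*(3/55) = 603/5 ≈ 120.60)
(t + N(26, x)) + Y(-14) = (603/5 + 4) - 14 = 623/5 - 14 = 553/5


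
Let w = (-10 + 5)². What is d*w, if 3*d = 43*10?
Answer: 10750/3 ≈ 3583.3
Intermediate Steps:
d = 430/3 (d = (43*10)/3 = (⅓)*430 = 430/3 ≈ 143.33)
w = 25 (w = (-5)² = 25)
d*w = (430/3)*25 = 10750/3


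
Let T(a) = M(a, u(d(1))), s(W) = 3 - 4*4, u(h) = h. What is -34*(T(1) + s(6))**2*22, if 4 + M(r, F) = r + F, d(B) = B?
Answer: -168300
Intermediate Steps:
M(r, F) = -4 + F + r (M(r, F) = -4 + (r + F) = -4 + (F + r) = -4 + F + r)
s(W) = -13 (s(W) = 3 - 16 = -13)
T(a) = -3 + a (T(a) = -4 + 1 + a = -3 + a)
-34*(T(1) + s(6))**2*22 = -34*((-3 + 1) - 13)**2*22 = -34*(-2 - 13)**2*22 = -34*(-15)**2*22 = -34*225*22 = -7650*22 = -168300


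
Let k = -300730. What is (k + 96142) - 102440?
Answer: -307028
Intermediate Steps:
(k + 96142) - 102440 = (-300730 + 96142) - 102440 = -204588 - 102440 = -307028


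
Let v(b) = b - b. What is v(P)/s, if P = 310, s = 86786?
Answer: 0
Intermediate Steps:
v(b) = 0
v(P)/s = 0/86786 = 0*(1/86786) = 0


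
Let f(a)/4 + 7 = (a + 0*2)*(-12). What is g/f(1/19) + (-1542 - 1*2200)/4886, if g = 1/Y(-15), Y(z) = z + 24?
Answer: -9813037/12752460 ≈ -0.76950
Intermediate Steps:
Y(z) = 24 + z
g = ⅑ (g = 1/(24 - 15) = 1/9 = ⅑ ≈ 0.11111)
f(a) = -28 - 48*a (f(a) = -28 + 4*((a + 0*2)*(-12)) = -28 + 4*((a + 0)*(-12)) = -28 + 4*(a*(-12)) = -28 + 4*(-12*a) = -28 - 48*a)
g/f(1/19) + (-1542 - 1*2200)/4886 = 1/(9*(-28 - 48/19)) + (-1542 - 1*2200)/4886 = 1/(9*(-28 - 48*1/19)) + (-1542 - 2200)*(1/4886) = 1/(9*(-28 - 48/19)) - 3742*1/4886 = 1/(9*(-580/19)) - 1871/2443 = (⅑)*(-19/580) - 1871/2443 = -19/5220 - 1871/2443 = -9813037/12752460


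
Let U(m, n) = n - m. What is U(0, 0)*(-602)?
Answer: 0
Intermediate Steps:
U(0, 0)*(-602) = (0 - 1*0)*(-602) = (0 + 0)*(-602) = 0*(-602) = 0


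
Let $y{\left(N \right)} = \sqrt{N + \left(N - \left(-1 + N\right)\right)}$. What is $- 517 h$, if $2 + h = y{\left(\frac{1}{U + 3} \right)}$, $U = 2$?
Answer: $1034 - \frac{517 \sqrt{30}}{5} \approx 467.65$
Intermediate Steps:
$y{\left(N \right)} = \sqrt{1 + N}$ ($y{\left(N \right)} = \sqrt{N + 1} = \sqrt{1 + N}$)
$h = -2 + \frac{\sqrt{30}}{5}$ ($h = -2 + \sqrt{1 + \frac{1}{2 + 3}} = -2 + \sqrt{1 + \frac{1}{5}} = -2 + \sqrt{\frac{6}{5}} = -2 + \frac{\sqrt{30}}{5} \approx -0.90456$)
$- 517 h = - 517 \left(-2 + \frac{\sqrt{30}}{5}\right) = 1034 - \frac{517 \sqrt{30}}{5}$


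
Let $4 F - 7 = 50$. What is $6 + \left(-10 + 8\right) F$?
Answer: $- \frac{45}{2} \approx -22.5$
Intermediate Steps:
$F = \frac{57}{4}$ ($F = \frac{7}{4} + \frac{1}{4} \cdot 50 = \frac{7}{4} + \frac{25}{2} = \frac{57}{4} \approx 14.25$)
$6 + \left(-10 + 8\right) F = 6 + \left(-10 + 8\right) \frac{57}{4} = 6 - \frac{57}{2} = - \frac{45}{2}$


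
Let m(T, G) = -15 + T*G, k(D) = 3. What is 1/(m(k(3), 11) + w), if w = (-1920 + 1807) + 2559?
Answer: 1/2464 ≈ 0.00040584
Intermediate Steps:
m(T, G) = -15 + G*T
w = 2446 (w = -113 + 2559 = 2446)
1/(m(k(3), 11) + w) = 1/((-15 + 11*3) + 2446) = 1/((-15 + 33) + 2446) = 1/(18 + 2446) = 1/2464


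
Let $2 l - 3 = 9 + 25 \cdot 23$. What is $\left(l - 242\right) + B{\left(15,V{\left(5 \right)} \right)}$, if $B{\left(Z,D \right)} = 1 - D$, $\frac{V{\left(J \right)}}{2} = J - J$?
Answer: $\frac{105}{2} \approx 52.5$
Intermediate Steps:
$l = \frac{587}{2}$ ($l = \frac{3}{2} + \frac{9 + 25 \cdot 23}{2} = \frac{3}{2} + \frac{9 + 575}{2} = \frac{3}{2} + \frac{1}{2} \cdot 584 = \frac{3}{2} + 292 = \frac{587}{2} \approx 293.5$)
$V{\left(J \right)} = 0$ ($V{\left(J \right)} = 2 \left(J - J\right) = 2 \cdot 0 = 0$)
$\left(l - 242\right) + B{\left(15,V{\left(5 \right)} \right)} = \left(\frac{587}{2} - 242\right) + \left(1 - 0\right) = \frac{103}{2} + \left(1 + 0\right) = \frac{103}{2} + 1 = \frac{105}{2}$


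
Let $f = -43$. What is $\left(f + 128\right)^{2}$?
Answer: $7225$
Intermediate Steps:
$\left(f + 128\right)^{2} = \left(-43 + 128\right)^{2} = 85^{2} = 7225$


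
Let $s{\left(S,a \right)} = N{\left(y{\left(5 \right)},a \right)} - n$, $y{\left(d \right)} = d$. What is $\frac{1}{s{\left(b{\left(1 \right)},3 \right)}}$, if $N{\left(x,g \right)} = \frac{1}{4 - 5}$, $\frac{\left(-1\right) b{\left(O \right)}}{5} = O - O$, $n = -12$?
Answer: $\frac{1}{11} \approx 0.090909$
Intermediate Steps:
$b{\left(O \right)} = 0$ ($b{\left(O \right)} = - 5 \left(O - O\right) = \left(-5\right) 0 = 0$)
$N{\left(x,g \right)} = -1$ ($N{\left(x,g \right)} = \frac{1}{-1} = -1$)
$s{\left(S,a \right)} = 11$ ($s{\left(S,a \right)} = -1 - -12 = -1 + 12 = 11$)
$\frac{1}{s{\left(b{\left(1 \right)},3 \right)}} = \frac{1}{11}$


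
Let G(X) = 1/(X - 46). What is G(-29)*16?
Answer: -16/75 ≈ -0.21333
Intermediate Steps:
G(X) = 1/(-46 + X)
G(-29)*16 = 16/(-46 - 29) = 16/(-75) = -1/75*16 = -16/75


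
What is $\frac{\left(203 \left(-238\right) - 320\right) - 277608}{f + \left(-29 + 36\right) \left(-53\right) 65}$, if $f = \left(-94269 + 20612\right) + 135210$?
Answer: $- \frac{163121}{18719} \approx -8.7142$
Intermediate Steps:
$f = 61553$ ($f = -73657 + 135210 = 61553$)
$\frac{\left(203 \left(-238\right) - 320\right) - 277608}{f + \left(-29 + 36\right) \left(-53\right) 65} = \frac{\left(203 \left(-238\right) - 320\right) - 277608}{61553 + \left(-29 + 36\right) \left(-53\right) 65} = \frac{\left(-48314 - 320\right) - 277608}{61553 + 7 \left(-53\right) 65} = \frac{-48634 - 277608}{61553 - 24115} = - \frac{326242}{61553 - 24115} = - \frac{326242}{37438} = \left(-326242\right) \frac{1}{37438} = - \frac{163121}{18719}$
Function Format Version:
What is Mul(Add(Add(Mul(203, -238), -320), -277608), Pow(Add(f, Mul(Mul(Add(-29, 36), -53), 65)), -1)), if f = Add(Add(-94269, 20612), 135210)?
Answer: Rational(-163121, 18719) ≈ -8.7142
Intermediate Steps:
f = 61553 (f = Add(-73657, 135210) = 61553)
Mul(Add(Add(Mul(203, -238), -320), -277608), Pow(Add(f, Mul(Mul(Add(-29, 36), -53), 65)), -1)) = Mul(Add(Add(Mul(203, -238), -320), -277608), Pow(Add(61553, Mul(Mul(Add(-29, 36), -53), 65)), -1)) = Mul(Add(Add(-48314, -320), -277608), Pow(Add(61553, Mul(Mul(7, -53), 65)), -1)) = Mul(Add(-48634, -277608), Pow(Add(61553, Mul(-371, 65)), -1)) = Mul(-326242, Pow(Add(61553, -24115), -1)) = Mul(-326242, Pow(37438, -1)) = Mul(-326242, Rational(1, 37438)) = Rational(-163121, 18719)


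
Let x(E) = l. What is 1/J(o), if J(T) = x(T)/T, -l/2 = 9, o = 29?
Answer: -29/18 ≈ -1.6111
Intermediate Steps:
l = -18 (l = -2*9 = -18)
x(E) = -18
J(T) = -18/T
1/J(o) = 1/(-18/29) = -29/18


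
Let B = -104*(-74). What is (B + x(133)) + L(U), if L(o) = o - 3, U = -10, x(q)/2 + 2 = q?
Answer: 7945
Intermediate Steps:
x(q) = -4 + 2*q
L(o) = -3 + o
B = 7696
(B + x(133)) + L(U) = (7696 + (-4 + 2*133)) + (-3 - 10) = (7696 + (-4 + 266)) - 13 = (7696 + 262) - 13 = 7958 - 13 = 7945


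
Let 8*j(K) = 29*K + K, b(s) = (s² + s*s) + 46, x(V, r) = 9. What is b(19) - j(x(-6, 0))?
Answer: 2937/4 ≈ 734.25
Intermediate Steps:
b(s) = 46 + 2*s² (b(s) = (s² + s²) + 46 = 2*s² + 46 = 46 + 2*s²)
j(K) = 15*K/4 (j(K) = (29*K + K)/8 = (30*K)/8 = 15*K/4)
b(19) - j(x(-6, 0)) = (46 + 2*19²) - 15*9/4 = (46 + 2*361) - 1*135/4 = (46 + 722) - 135/4 = 768 - 135/4 = 2937/4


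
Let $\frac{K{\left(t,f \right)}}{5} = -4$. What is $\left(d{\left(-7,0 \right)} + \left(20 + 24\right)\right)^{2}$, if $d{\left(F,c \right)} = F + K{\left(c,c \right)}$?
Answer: $289$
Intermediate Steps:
$K{\left(t,f \right)} = -20$ ($K{\left(t,f \right)} = 5 \left(-4\right) = -20$)
$d{\left(F,c \right)} = -20 + F$ ($d{\left(F,c \right)} = F - 20 = -20 + F$)
$\left(d{\left(-7,0 \right)} + \left(20 + 24\right)\right)^{2} = \left(\left(-20 - 7\right) + \left(20 + 24\right)\right)^{2} = \left(-27 + 44\right)^{2} = 17^{2} = 289$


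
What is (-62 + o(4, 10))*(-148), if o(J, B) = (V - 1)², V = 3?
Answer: 8584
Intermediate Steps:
o(J, B) = 4 (o(J, B) = (3 - 1)² = 2² = 4)
(-62 + o(4, 10))*(-148) = (-62 + 4)*(-148) = -58*(-148) = 8584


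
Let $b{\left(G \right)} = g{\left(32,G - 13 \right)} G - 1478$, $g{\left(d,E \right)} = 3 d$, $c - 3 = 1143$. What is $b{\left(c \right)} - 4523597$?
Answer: $-4415059$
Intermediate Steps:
$c = 1146$ ($c = 3 + 1143 = 1146$)
$b{\left(G \right)} = -1478 + 96 G$ ($b{\left(G \right)} = 3 \cdot 32 G - 1478 = 96 G - 1478 = -1478 + 96 G$)
$b{\left(c \right)} - 4523597 = \left(-1478 + 96 \cdot 1146\right) - 4523597 = \left(-1478 + 110016\right) - 4523597 = 108538 - 4523597 = -4415059$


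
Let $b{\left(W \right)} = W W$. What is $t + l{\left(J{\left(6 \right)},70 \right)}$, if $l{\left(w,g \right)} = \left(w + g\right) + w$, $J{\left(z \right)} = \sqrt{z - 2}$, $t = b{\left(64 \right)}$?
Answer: $4170$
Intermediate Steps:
$b{\left(W \right)} = W^{2}$
$t = 4096$ ($t = 64^{2} = 4096$)
$J{\left(z \right)} = \sqrt{-2 + z}$
$l{\left(w,g \right)} = g + 2 w$ ($l{\left(w,g \right)} = \left(g + w\right) + w = g + 2 w$)
$t + l{\left(J{\left(6 \right)},70 \right)} = 4096 + \left(70 + 2 \sqrt{-2 + 6}\right) = 4096 + \left(70 + 2 \sqrt{4}\right) = 4096 + \left(70 + 2 \cdot 2\right) = 4096 + \left(70 + 4\right) = 4096 + 74 = 4170$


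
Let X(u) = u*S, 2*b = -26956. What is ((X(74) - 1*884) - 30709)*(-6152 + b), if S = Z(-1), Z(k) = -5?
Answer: 627433690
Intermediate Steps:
b = -13478 (b = (½)*(-26956) = -13478)
S = -5
X(u) = -5*u (X(u) = u*(-5) = -5*u)
((X(74) - 1*884) - 30709)*(-6152 + b) = ((-5*74 - 1*884) - 30709)*(-6152 - 13478) = ((-370 - 884) - 30709)*(-19630) = (-1254 - 30709)*(-19630) = -31963*(-19630) = 627433690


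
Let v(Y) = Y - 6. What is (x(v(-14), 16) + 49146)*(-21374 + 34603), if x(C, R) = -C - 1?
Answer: 650403785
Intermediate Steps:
v(Y) = -6 + Y
x(C, R) = -1 - C
(x(v(-14), 16) + 49146)*(-21374 + 34603) = ((-1 - (-6 - 14)) + 49146)*(-21374 + 34603) = ((-1 - 1*(-20)) + 49146)*13229 = ((-1 + 20) + 49146)*13229 = (19 + 49146)*13229 = 49165*13229 = 650403785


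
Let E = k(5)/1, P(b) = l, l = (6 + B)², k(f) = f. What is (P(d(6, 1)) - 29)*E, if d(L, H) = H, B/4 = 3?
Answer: 1475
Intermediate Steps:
B = 12 (B = 4*3 = 12)
l = 324 (l = (6 + 12)² = 18² = 324)
P(b) = 324
E = 5 (E = 5/1 = 1*5 = 5)
(P(d(6, 1)) - 29)*E = (324 - 29)*5 = 295*5 = 1475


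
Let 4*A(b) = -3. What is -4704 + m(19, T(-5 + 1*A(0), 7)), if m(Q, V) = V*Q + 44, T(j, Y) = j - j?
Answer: -4660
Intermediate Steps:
A(b) = -3/4 (A(b) = (1/4)*(-3) = -3/4)
T(j, Y) = 0
m(Q, V) = 44 + Q*V (m(Q, V) = Q*V + 44 = 44 + Q*V)
-4704 + m(19, T(-5 + 1*A(0), 7)) = -4704 + (44 + 19*0) = -4704 + (44 + 0) = -4704 + 44 = -4660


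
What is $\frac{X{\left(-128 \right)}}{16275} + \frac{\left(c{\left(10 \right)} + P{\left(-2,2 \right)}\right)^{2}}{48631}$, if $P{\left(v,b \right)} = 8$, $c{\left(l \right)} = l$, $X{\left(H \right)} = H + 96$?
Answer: $\frac{3716908}{791469525} \approx 0.0046962$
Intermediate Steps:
$X{\left(H \right)} = 96 + H$
$\frac{X{\left(-128 \right)}}{16275} + \frac{\left(c{\left(10 \right)} + P{\left(-2,2 \right)}\right)^{2}}{48631} = \frac{96 - 128}{16275} + \frac{\left(10 + 8\right)^{2}}{48631} = \left(-32\right) \frac{1}{16275} + 18^{2} \cdot \frac{1}{48631} = - \frac{32}{16275} + 324 \cdot \frac{1}{48631} = - \frac{32}{16275} + \frac{324}{48631} = \frac{3716908}{791469525}$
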